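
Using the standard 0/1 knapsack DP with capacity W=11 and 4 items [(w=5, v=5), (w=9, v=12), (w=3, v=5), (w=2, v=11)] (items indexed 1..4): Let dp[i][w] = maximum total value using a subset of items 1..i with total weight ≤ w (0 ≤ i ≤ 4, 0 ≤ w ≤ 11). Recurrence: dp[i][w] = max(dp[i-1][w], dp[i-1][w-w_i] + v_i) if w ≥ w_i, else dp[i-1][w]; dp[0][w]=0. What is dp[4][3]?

11

i\w   0   1   2   3   4   5   6   7   8   9  10  11
  0   0   0   0   0   0   0   0   0   0   0   0   0
  1   0   0   0   0   0   5   5   5   5   5   5   5
  2   0   0   0   0   0   5   5   5   5  12  12  12
  3   0   0   0   5   5   5   5   5  10  12  12  12
  4   0   0  11  11  11  16  16  16  16  16  21  23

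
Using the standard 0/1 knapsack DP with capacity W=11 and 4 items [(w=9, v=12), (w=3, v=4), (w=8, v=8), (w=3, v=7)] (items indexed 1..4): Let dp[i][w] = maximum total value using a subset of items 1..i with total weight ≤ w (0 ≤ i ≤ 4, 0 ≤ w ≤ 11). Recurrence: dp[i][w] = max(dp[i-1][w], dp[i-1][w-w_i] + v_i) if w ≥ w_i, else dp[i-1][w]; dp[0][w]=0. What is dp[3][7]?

i\w   0   1   2   3   4   5   6   7   8   9  10  11
  0   0   0   0   0   0   0   0   0   0   0   0   0
  1   0   0   0   0   0   0   0   0   0  12  12  12
  2   0   0   0   4   4   4   4   4   4  12  12  12
  3   0   0   0   4   4   4   4   4   8  12  12  12
  4   0   0   0   7   7   7  11  11  11  12  12  15

4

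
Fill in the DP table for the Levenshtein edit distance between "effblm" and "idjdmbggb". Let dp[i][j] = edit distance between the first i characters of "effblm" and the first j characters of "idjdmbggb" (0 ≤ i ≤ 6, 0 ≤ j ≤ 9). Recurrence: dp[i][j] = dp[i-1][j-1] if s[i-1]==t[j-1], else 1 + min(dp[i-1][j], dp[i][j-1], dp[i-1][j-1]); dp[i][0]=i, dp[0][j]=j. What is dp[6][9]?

8

   ''  i  d  j  d  m  b  g  g  b
''  0  1  2  3  4  5  6  7  8  9
 e  1  1  2  3  4  5  6  7  8  9
 f  2  2  2  3  4  5  6  7  8  9
 f  3  3  3  3  4  5  6  7  8  9
 b  4  4  4  4  4  5  5  6  7  8
 l  5  5  5  5  5  5  6  6  7  8
 m  6  6  6  6  6  5  6  7  7  8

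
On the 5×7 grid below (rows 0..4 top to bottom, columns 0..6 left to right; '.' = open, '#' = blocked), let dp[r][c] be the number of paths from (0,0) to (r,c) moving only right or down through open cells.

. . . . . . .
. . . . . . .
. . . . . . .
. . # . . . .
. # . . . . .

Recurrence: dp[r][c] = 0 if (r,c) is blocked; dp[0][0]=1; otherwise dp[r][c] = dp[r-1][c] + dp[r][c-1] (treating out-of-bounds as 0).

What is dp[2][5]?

21

r\c   0   1   2   3   4   5   6
  0   1   1   1   1   1   1   1
  1   1   2   3   4   5   6   7
  2   1   3   6  10  15  21  28
  3   1   4   0  10  25  46  74
  4   1   0   0  10  35  81 155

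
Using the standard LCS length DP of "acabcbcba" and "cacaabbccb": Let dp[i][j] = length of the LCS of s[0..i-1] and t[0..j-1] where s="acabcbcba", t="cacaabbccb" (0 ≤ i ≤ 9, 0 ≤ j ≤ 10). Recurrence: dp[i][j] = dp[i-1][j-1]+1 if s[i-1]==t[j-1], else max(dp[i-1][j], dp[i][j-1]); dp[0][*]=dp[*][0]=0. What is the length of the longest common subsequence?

7

   ''  c  a  c  a  a  b  b  c  c  b
''  0  0  0  0  0  0  0  0  0  0  0
 a  0  0  1  1  1  1  1  1  1  1  1
 c  0  1  1  2  2  2  2  2  2  2  2
 a  0  1  2  2  3  3  3  3  3  3  3
 b  0  1  2  2  3  3  4  4  4  4  4
 c  0  1  2  3  3  3  4  4  5  5  5
 b  0  1  2  3  3  3  4  5  5  5  6
 c  0  1  2  3  3  3  4  5  6  6  6
 b  0  1  2  3  3  3  4  5  6  6  7
 a  0  1  2  3  4  4  4  5  6  6  7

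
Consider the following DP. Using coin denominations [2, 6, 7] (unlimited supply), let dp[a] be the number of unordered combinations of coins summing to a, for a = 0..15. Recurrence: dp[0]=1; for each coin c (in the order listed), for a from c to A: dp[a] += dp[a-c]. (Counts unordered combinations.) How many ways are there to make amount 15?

after  coin     0     1     2     3     4     5     6     7     8     9    10    11    12    13    14    15
          2     1     0     1     0     1     0     1     0     1     0     1     0     1     0     1     0
          6     1     0     1     0     1     0     2     0     2     0     2     0     3     0     3     0
          7     1     0     1     0     1     0     2     1     2     1     2     1     3     2     4     2

2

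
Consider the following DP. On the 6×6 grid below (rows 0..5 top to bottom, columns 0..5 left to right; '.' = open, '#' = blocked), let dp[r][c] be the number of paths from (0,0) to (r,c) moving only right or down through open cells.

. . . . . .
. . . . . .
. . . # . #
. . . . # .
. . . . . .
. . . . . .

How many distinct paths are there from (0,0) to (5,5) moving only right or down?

96

r\c   0   1   2   3   4   5
  0   1   1   1   1   1   1
  1   1   2   3   4   5   6
  2   1   3   6   0   5   0
  3   1   4  10  10   0   0
  4   1   5  15  25  25  25
  5   1   6  21  46  71  96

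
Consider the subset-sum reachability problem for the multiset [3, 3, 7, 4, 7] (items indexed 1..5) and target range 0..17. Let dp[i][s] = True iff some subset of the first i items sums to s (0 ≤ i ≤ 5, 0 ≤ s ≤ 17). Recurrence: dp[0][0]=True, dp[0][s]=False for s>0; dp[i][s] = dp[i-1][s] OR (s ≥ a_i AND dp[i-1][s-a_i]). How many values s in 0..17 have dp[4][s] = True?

i\s   0   1   2   3   4   5   6   7   8   9  10  11  12  13  14  15  16  17
  0   T   F   F   F   F   F   F   F   F   F   F   F   F   F   F   F   F   F
  1   T   F   F   T   F   F   F   F   F   F   F   F   F   F   F   F   F   F
  2   T   F   F   T   F   F   T   F   F   F   F   F   F   F   F   F   F   F
  3   T   F   F   T   F   F   T   T   F   F   T   F   F   T   F   F   F   F
  4   T   F   F   T   T   F   T   T   F   F   T   T   F   T   T   F   F   T
  5   T   F   F   T   T   F   T   T   F   F   T   T   F   T   T   F   F   T

10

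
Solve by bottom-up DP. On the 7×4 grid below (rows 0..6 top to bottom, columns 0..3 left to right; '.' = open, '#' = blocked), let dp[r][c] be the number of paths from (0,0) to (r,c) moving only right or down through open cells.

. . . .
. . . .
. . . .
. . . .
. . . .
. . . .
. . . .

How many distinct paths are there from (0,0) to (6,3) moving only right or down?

84

r\c   0   1   2   3
  0   1   1   1   1
  1   1   2   3   4
  2   1   3   6  10
  3   1   4  10  20
  4   1   5  15  35
  5   1   6  21  56
  6   1   7  28  84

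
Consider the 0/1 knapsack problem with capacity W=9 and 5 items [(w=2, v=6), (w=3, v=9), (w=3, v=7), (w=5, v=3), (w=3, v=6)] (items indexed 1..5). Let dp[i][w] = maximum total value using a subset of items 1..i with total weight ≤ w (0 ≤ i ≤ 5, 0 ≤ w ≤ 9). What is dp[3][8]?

22

i\w   0   1   2   3   4   5   6   7   8   9
  0   0   0   0   0   0   0   0   0   0   0
  1   0   0   6   6   6   6   6   6   6   6
  2   0   0   6   9   9  15  15  15  15  15
  3   0   0   6   9   9  15  16  16  22  22
  4   0   0   6   9   9  15  16  16  22  22
  5   0   0   6   9   9  15  16  16  22  22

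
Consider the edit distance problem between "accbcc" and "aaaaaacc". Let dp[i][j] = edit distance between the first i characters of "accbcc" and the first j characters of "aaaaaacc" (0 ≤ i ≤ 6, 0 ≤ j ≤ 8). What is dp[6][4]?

   ''  a  a  a  a  a  a  c  c
''  0  1  2  3  4  5  6  7  8
 a  1  0  1  2  3  4  5  6  7
 c  2  1  1  2  3  4  5  5  6
 c  3  2  2  2  3  4  5  5  5
 b  4  3  3  3  3  4  5  6  6
 c  5  4  4  4  4  4  5  5  6
 c  6  5  5  5  5  5  5  5  5

5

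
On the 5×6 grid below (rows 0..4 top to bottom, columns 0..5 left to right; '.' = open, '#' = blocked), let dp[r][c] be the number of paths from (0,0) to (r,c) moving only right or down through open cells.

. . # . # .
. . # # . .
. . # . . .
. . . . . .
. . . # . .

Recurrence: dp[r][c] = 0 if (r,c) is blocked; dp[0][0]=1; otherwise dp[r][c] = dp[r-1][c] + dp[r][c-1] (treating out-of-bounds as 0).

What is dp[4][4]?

r\c   0   1   2   3   4   5
  0   1   1   0   0   0   0
  1   1   2   0   0   0   0
  2   1   3   0   0   0   0
  3   1   4   4   4   4   4
  4   1   5   9   0   4   8

4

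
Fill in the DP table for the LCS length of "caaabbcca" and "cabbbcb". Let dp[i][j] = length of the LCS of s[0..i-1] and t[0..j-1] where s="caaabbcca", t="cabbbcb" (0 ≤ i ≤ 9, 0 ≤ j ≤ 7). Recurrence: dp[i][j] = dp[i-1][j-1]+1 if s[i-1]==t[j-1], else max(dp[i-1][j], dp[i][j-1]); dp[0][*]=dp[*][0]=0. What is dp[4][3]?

   ''  c  a  b  b  b  c  b
''  0  0  0  0  0  0  0  0
 c  0  1  1  1  1  1  1  1
 a  0  1  2  2  2  2  2  2
 a  0  1  2  2  2  2  2  2
 a  0  1  2  2  2  2  2  2
 b  0  1  2  3  3  3  3  3
 b  0  1  2  3  4  4  4  4
 c  0  1  2  3  4  4  5  5
 c  0  1  2  3  4  4  5  5
 a  0  1  2  3  4  4  5  5

2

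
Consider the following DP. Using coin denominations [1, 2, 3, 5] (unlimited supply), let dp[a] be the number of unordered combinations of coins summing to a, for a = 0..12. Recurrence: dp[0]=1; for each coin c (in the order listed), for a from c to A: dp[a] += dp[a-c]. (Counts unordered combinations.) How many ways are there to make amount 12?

29

after  coin     0     1     2     3     4     5     6     7     8     9    10    11    12
          1     1     1     1     1     1     1     1     1     1     1     1     1     1
          2     1     1     2     2     3     3     4     4     5     5     6     6     7
          3     1     1     2     3     4     5     7     8    10    12    14    16    19
          5     1     1     2     3     4     6     8    10    13    16    20    24    29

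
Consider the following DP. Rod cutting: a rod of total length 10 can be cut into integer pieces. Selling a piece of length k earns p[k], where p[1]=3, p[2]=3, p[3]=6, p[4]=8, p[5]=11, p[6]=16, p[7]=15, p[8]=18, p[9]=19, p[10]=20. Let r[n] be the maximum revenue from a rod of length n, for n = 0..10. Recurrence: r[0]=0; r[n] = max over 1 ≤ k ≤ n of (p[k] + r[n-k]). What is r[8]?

   n    0    1    2    3    4    5    6    7    8    9   10
r[n]    0    3    6    9   12   15   18   21   24   27   30

24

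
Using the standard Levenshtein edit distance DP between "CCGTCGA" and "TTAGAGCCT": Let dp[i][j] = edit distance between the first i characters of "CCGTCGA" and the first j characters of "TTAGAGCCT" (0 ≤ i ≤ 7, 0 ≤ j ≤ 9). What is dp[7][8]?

   ''  T  T  A  G  A  G  C  C  T
''  0  1  2  3  4  5  6  7  8  9
 C  1  1  2  3  4  5  6  6  7  8
 C  2  2  2  3  4  5  6  6  6  7
 G  3  3  3  3  3  4  5  6  7  7
 T  4  3  3  4  4  4  5  6  7  7
 C  5  4  4  4  5  5  5  5  6  7
 G  6  5  5  5  4  5  5  6  6  7
 A  7  6  6  5  5  4  5  6  7  7

7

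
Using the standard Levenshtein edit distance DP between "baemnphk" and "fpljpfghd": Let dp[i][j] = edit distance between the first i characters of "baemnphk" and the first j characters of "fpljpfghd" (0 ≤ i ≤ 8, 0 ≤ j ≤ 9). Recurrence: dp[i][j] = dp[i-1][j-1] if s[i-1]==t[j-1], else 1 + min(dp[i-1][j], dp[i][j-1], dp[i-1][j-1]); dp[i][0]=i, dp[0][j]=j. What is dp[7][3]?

6

   ''  f  p  l  j  p  f  g  h  d
''  0  1  2  3  4  5  6  7  8  9
 b  1  1  2  3  4  5  6  7  8  9
 a  2  2  2  3  4  5  6  7  8  9
 e  3  3  3  3  4  5  6  7  8  9
 m  4  4  4  4  4  5  6  7  8  9
 n  5  5  5  5  5  5  6  7  8  9
 p  6  6  5  6  6  5  6  7  8  9
 h  7  7  6  6  7  6  6  7  7  8
 k  8  8  7  7  7  7  7  7  8  8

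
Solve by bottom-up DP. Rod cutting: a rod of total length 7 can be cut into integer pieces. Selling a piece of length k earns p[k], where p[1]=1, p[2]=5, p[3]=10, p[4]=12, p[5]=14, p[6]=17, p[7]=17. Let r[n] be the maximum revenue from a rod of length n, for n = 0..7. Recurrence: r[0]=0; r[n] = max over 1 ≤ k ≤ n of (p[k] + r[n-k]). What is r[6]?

   n    0    1    2    3    4    5    6    7
r[n]    0    1    5   10   12   15   20   22

20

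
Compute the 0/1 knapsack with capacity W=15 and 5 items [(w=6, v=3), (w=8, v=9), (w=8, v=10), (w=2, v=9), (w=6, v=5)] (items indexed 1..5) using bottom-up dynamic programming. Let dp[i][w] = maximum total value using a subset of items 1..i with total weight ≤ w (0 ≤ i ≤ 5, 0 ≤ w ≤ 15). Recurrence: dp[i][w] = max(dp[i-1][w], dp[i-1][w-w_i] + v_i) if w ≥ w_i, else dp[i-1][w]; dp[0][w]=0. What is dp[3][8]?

i\w   0   1   2   3   4   5   6   7   8   9  10  11  12  13  14  15
  0   0   0   0   0   0   0   0   0   0   0   0   0   0   0   0   0
  1   0   0   0   0   0   0   3   3   3   3   3   3   3   3   3   3
  2   0   0   0   0   0   0   3   3   9   9   9   9   9   9  12  12
  3   0   0   0   0   0   0   3   3  10  10  10  10  10  10  13  13
  4   0   0   9   9   9   9   9   9  12  12  19  19  19  19  19  19
  5   0   0   9   9   9   9   9   9  14  14  19  19  19  19  19  19

10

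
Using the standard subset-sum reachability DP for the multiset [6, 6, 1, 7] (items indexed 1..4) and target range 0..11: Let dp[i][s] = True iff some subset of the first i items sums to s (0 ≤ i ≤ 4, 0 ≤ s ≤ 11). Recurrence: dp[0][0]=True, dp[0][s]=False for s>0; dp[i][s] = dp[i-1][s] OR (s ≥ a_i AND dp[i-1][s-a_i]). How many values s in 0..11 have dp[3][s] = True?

i\s   0   1   2   3   4   5   6   7   8   9  10  11
  0   T   F   F   F   F   F   F   F   F   F   F   F
  1   T   F   F   F   F   F   T   F   F   F   F   F
  2   T   F   F   F   F   F   T   F   F   F   F   F
  3   T   T   F   F   F   F   T   T   F   F   F   F
  4   T   T   F   F   F   F   T   T   T   F   F   F

4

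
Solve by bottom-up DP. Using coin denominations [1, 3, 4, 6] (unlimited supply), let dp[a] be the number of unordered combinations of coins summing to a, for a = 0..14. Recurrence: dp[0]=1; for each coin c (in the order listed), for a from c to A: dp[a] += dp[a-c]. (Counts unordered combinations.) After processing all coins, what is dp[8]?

after  coin     0     1     2     3     4     5     6     7     8     9    10    11    12    13    14
          1     1     1     1     1     1     1     1     1     1     1     1     1     1     1     1
          3     1     1     1     2     2     2     3     3     3     4     4     4     5     5     5
          4     1     1     1     2     3     3     4     5     6     7     8     9    11    12    13
          6     1     1     1     2     3     3     5     6     7     9    11    12    16    18    20

7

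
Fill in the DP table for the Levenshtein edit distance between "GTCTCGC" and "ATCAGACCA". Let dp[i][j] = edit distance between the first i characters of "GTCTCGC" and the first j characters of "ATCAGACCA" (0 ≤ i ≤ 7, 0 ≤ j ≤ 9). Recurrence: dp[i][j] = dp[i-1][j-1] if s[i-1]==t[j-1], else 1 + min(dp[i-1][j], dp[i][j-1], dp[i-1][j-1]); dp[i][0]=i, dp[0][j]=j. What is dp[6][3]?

   ''  A  T  C  A  G  A  C  C  A
''  0  1  2  3  4  5  6  7  8  9
 G  1  1  2  3  4  4  5  6  7  8
 T  2  2  1  2  3  4  5  6  7  8
 C  3  3  2  1  2  3  4  5  6  7
 T  4  4  3  2  2  3  4  5  6  7
 C  5  5  4  3  3  3  4  4  5  6
 G  6  6  5  4  4  3  4  5  5  6
 C  7  7  6  5  5  4  4  4  5  6

4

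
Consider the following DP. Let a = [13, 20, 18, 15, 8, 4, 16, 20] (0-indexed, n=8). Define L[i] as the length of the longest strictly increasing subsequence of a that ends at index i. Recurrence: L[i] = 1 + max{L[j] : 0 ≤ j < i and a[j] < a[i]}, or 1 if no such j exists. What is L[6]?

   i    0    1    2    3    4    5    6    7
a[i]   13   20   18   15    8    4   16   20
L[i]    1    2    2    2    1    1    3    4

3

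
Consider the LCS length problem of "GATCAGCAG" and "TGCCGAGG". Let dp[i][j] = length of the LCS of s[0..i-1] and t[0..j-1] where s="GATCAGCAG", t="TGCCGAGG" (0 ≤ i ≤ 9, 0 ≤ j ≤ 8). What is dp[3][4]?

1

   ''  T  G  C  C  G  A  G  G
''  0  0  0  0  0  0  0  0  0
 G  0  0  1  1  1  1  1  1  1
 A  0  0  1  1  1  1  2  2  2
 T  0  1  1  1  1  1  2  2  2
 C  0  1  1  2  2  2  2  2  2
 A  0  1  1  2  2  2  3  3  3
 G  0  1  2  2  2  3  3  4  4
 C  0  1  2  3  3  3  3  4  4
 A  0  1  2  3  3  3  4  4  4
 G  0  1  2  3  3  4  4  5  5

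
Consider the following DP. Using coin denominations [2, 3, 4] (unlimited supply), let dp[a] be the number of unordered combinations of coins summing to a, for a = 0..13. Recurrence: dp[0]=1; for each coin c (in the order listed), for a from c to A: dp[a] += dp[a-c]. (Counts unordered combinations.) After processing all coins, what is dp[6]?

after  coin     0     1     2     3     4     5     6     7     8     9    10    11    12    13
          2     1     0     1     0     1     0     1     0     1     0     1     0     1     0
          3     1     0     1     1     1     1     2     1     2     2     2     2     3     2
          4     1     0     1     1     2     1     3     2     4     3     5     4     7     5

3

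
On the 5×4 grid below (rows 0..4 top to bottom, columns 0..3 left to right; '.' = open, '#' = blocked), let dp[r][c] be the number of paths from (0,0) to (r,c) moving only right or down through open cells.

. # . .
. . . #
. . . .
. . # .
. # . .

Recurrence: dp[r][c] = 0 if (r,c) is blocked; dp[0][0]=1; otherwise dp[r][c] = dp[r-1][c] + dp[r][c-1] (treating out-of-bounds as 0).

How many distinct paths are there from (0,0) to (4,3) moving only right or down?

3

r\c   0   1   2   3
  0   1   0   0   0
  1   1   1   1   0
  2   1   2   3   3
  3   1   3   0   3
  4   1   0   0   3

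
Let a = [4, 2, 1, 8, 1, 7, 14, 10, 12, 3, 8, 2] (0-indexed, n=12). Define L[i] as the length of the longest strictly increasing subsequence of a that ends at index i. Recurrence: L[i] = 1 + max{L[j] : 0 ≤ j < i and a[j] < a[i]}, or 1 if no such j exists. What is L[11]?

   i    0    1    2    3    4    5    6    7    8    9   10   11
a[i]    4    2    1    8    1    7   14   10   12    3    8    2
L[i]    1    1    1    2    1    2    3    3    4    2    3    2

2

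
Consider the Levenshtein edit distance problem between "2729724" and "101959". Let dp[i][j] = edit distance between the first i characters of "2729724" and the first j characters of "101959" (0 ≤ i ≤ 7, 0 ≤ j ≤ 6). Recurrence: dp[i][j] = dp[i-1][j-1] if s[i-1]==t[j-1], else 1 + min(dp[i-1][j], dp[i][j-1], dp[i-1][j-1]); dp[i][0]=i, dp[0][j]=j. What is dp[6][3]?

6

   ''  1  0  1  9  5  9
''  0  1  2  3  4  5  6
 2  1  1  2  3  4  5  6
 7  2  2  2  3  4  5  6
 2  3  3  3  3  4  5  6
 9  4  4  4  4  3  4  5
 7  5  5  5  5  4  4  5
 2  6  6  6  6  5  5  5
 4  7  7  7  7  6  6  6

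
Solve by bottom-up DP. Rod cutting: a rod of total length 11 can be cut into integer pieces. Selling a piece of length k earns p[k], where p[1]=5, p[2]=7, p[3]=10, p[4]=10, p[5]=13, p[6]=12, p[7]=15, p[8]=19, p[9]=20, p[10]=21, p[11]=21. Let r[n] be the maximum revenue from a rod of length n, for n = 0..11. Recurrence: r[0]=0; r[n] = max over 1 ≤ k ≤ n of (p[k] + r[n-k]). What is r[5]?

25

   n    0    1    2    3    4    5    6    7    8    9   10   11
r[n]    0    5   10   15   20   25   30   35   40   45   50   55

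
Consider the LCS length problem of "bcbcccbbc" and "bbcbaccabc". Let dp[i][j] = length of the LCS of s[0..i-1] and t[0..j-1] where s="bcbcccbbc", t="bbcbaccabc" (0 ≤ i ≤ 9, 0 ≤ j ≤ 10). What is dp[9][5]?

4

   ''  b  b  c  b  a  c  c  a  b  c
''  0  0  0  0  0  0  0  0  0  0  0
 b  0  1  1  1  1  1  1  1  1  1  1
 c  0  1  1  2  2  2  2  2  2  2  2
 b  0  1  2  2  3  3  3  3  3  3  3
 c  0  1  2  3  3  3  4  4  4  4  4
 c  0  1  2  3  3  3  4  5  5  5  5
 c  0  1  2  3  3  3  4  5  5  5  6
 b  0  1  2  3  4  4  4  5  5  6  6
 b  0  1  2  3  4  4  4  5  5  6  6
 c  0  1  2  3  4  4  5  5  5  6  7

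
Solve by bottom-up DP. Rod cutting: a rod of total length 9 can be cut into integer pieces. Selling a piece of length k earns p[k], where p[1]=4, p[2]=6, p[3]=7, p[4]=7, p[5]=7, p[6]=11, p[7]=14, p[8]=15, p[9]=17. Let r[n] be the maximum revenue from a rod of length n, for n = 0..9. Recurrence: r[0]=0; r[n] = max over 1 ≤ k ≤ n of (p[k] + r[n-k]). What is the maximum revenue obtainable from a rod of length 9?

36

   n    0    1    2    3    4    5    6    7    8    9
r[n]    0    4    8   12   16   20   24   28   32   36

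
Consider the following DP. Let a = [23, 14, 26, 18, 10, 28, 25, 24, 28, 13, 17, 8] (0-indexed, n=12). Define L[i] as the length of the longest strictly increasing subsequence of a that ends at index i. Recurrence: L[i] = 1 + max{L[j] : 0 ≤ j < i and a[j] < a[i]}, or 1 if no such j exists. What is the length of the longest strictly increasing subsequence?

4

   i    0    1    2    3    4    5    6    7    8    9   10   11
a[i]   23   14   26   18   10   28   25   24   28   13   17    8
L[i]    1    1    2    2    1    3    3    3    4    2    3    1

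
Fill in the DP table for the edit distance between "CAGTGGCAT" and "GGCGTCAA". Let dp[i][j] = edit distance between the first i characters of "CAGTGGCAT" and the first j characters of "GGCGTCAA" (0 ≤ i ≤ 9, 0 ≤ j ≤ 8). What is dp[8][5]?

   ''  G  G  C  G  T  C  A  A
''  0  1  2  3  4  5  6  7  8
 C  1  1  2  2  3  4  5  6  7
 A  2  2  2  3  3  4  5  5  6
 G  3  2  2  3  3  4  5  6  6
 T  4  3  3  3  4  3  4  5  6
 G  5  4  3  4  3  4  4  5  6
 G  6  5  4  4  4  4  5  5  6
 C  7  6  5  4  5  5  4  5  6
 A  8  7  6  5  5  6  5  4  5
 T  9  8  7  6  6  5  6  5  5

6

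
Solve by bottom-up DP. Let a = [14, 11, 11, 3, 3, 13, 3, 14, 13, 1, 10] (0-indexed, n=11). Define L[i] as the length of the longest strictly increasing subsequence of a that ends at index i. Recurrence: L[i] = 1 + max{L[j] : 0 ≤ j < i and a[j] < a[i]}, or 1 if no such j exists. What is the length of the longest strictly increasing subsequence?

   i    0    1    2    3    4    5    6    7    8    9   10
a[i]   14   11   11    3    3   13    3   14   13    1   10
L[i]    1    1    1    1    1    2    1    3    2    1    2

3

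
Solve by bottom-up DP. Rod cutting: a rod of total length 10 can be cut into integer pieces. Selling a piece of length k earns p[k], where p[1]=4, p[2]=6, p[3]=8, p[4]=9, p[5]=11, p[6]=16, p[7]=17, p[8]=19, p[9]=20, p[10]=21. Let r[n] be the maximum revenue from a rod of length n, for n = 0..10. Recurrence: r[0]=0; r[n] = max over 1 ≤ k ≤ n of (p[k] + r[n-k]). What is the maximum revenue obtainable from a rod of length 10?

40

   n    0    1    2    3    4    5    6    7    8    9   10
r[n]    0    4    8   12   16   20   24   28   32   36   40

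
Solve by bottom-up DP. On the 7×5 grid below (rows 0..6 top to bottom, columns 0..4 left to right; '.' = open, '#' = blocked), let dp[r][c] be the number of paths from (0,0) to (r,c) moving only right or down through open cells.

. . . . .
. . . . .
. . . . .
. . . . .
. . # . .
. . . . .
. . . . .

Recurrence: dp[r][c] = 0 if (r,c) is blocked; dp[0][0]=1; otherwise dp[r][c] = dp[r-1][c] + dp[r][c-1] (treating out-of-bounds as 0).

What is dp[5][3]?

r\c   0   1   2   3   4
  0   1   1   1   1   1
  1   1   2   3   4   5
  2   1   3   6  10  15
  3   1   4  10  20  35
  4   1   5   0  20  55
  5   1   6   6  26  81
  6   1   7  13  39 120

26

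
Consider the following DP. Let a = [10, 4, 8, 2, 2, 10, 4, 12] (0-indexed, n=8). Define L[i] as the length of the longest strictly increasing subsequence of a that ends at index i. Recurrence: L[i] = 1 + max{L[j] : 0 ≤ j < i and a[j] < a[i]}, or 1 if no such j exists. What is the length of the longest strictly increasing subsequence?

4

   i    0    1    2    3    4    5    6    7
a[i]   10    4    8    2    2   10    4   12
L[i]    1    1    2    1    1    3    2    4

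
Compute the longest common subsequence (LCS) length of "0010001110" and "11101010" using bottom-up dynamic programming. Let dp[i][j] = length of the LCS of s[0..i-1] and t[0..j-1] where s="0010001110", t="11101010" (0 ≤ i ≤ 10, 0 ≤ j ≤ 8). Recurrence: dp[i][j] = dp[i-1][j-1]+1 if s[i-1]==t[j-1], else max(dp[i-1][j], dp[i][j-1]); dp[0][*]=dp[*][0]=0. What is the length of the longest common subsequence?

5

   ''  1  1  1  0  1  0  1  0
''  0  0  0  0  0  0  0  0  0
 0  0  0  0  0  1  1  1  1  1
 0  0  0  0  0  1  1  2  2  2
 1  0  1  1  1  1  2  2  3  3
 0  0  1  1  1  2  2  3  3  4
 0  0  1  1  1  2  2  3  3  4
 0  0  1  1  1  2  2  3  3  4
 1  0  1  2  2  2  3  3  4  4
 1  0  1  2  3  3  3  3  4  4
 1  0  1  2  3  3  4  4  4  4
 0  0  1  2  3  4  4  5  5  5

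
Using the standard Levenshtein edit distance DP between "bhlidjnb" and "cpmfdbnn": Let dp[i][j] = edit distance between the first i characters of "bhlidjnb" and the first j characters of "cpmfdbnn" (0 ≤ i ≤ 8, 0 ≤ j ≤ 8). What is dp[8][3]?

   ''  c  p  m  f  d  b  n  n
''  0  1  2  3  4  5  6  7  8
 b  1  1  2  3  4  5  5  6  7
 h  2  2  2  3  4  5  6  6  7
 l  3  3  3  3  4  5  6  7  7
 i  4  4  4  4  4  5  6  7  8
 d  5  5  5  5  5  4  5  6  7
 j  6  6  6  6  6  5  5  6  7
 n  7  7  7  7  7  6  6  5  6
 b  8  8  8  8  8  7  6  6  6

8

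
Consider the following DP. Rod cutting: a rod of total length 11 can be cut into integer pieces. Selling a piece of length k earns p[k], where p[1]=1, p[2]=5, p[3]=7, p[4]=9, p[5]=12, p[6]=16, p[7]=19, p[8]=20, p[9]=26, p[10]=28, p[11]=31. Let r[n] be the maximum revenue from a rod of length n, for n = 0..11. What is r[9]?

   n    0    1    2    3    4    5    6    7    8    9   10   11
r[n]    0    1    5    7   10   12   16   19   21   26   28   31

26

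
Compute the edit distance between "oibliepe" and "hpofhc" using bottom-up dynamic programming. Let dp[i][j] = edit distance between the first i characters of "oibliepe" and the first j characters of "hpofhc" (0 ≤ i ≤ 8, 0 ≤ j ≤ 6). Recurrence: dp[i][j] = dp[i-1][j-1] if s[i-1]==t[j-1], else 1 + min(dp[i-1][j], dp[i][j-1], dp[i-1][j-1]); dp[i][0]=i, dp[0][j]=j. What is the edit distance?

8

   ''  h  p  o  f  h  c
''  0  1  2  3  4  5  6
 o  1  1  2  2  3  4  5
 i  2  2  2  3  3  4  5
 b  3  3  3  3  4  4  5
 l  4  4  4  4  4  5  5
 i  5  5  5  5  5  5  6
 e  6  6  6  6  6  6  6
 p  7  7  6  7  7  7  7
 e  8  8  7  7  8  8  8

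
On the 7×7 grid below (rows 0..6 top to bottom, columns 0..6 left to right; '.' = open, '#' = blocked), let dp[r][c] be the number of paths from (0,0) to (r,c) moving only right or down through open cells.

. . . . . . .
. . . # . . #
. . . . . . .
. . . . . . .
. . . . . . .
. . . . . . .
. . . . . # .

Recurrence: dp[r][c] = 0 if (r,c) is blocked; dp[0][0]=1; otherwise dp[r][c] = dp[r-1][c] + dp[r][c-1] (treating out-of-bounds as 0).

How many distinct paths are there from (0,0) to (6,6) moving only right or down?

319

r\c   0   1   2   3   4   5   6
  0   1   1   1   1   1   1   1
  1   1   2   3   0   1   2   0
  2   1   3   6   6   7   9   9
  3   1   4  10  16  23  32  41
  4   1   5  15  31  54  86 127
  5   1   6  21  52 106 192 319
  6   1   7  28  80 186   0 319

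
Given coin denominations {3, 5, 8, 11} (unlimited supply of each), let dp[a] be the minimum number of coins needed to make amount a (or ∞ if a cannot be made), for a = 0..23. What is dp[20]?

 a  0  1  2  3  4  5  6  7  8  9 10 11 12 13 14 15 16 17 18 19 20 21 22 23
dp  0  -  -  1  -  1  2  -  1  3  2  1  4  2  2  3  2  3  3  2  4  3  2  4
(- denotes ∞ / unreachable)

4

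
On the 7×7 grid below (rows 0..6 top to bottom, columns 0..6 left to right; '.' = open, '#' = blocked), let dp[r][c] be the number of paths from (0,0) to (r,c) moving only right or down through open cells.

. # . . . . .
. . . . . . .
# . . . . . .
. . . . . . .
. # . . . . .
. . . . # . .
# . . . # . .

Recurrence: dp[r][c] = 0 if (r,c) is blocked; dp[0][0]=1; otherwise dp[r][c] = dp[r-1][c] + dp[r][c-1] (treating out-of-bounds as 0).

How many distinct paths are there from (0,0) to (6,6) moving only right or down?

r\c   0   1   2   3   4   5   6
  0   1   0   0   0   0   0   0
  1   1   1   1   1   1   1   1
  2   0   1   2   3   4   5   6
  3   0   1   3   6  10  15  21
  4   0   0   3   9  19  34  55
  5   0   0   3  12   0  34  89
  6   0   0   3  15   0  34 123

123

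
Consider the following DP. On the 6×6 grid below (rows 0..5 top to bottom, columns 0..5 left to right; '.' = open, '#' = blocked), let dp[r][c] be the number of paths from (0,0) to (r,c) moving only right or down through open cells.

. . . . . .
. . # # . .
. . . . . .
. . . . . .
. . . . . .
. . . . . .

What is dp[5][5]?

132

r\c   0   1   2   3   4   5
  0   1   1   1   1   1   1
  1   1   2   0   0   1   2
  2   1   3   3   3   4   6
  3   1   4   7  10  14  20
  4   1   5  12  22  36  56
  5   1   6  18  40  76 132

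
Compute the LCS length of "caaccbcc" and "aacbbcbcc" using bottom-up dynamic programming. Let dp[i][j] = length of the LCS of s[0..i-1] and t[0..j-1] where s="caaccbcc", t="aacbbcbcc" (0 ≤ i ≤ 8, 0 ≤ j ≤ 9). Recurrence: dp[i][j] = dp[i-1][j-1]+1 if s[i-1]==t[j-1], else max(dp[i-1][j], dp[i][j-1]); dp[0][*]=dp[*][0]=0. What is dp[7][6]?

   ''  a  a  c  b  b  c  b  c  c
''  0  0  0  0  0  0  0  0  0  0
 c  0  0  0  1  1  1  1  1  1  1
 a  0  1  1  1  1  1  1  1  1  1
 a  0  1  2  2  2  2  2  2  2  2
 c  0  1  2  3  3  3  3  3  3  3
 c  0  1  2  3  3  3  4  4  4  4
 b  0  1  2  3  4  4  4  5  5  5
 c  0  1  2  3  4  4  5  5  6  6
 c  0  1  2  3  4  4  5  5  6  7

5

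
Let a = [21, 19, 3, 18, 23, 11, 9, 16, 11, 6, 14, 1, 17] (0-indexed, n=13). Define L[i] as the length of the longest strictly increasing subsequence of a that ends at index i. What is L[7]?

3

   i    0    1    2    3    4    5    6    7    8    9   10   11   12
a[i]   21   19    3   18   23   11    9   16   11    6   14    1   17
L[i]    1    1    1    2    3    2    2    3    3    2    4    1    5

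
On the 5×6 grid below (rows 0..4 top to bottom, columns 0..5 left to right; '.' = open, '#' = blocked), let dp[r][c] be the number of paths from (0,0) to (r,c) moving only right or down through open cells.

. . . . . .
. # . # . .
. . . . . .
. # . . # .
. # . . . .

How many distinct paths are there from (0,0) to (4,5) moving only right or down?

r\c   0   1   2   3   4   5
  0   1   1   1   1   1   1
  1   1   0   1   0   1   2
  2   1   1   2   2   3   5
  3   1   0   2   4   0   5
  4   1   0   2   6   6  11

11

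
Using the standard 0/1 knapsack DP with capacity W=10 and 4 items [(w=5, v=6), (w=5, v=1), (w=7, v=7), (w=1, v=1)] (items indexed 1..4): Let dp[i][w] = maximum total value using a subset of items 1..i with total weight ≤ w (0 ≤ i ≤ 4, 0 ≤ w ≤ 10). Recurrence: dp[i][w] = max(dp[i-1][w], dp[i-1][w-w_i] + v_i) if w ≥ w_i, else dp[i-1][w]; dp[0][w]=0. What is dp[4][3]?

i\w   0   1   2   3   4   5   6   7   8   9  10
  0   0   0   0   0   0   0   0   0   0   0   0
  1   0   0   0   0   0   6   6   6   6   6   6
  2   0   0   0   0   0   6   6   6   6   6   7
  3   0   0   0   0   0   6   6   7   7   7   7
  4   0   1   1   1   1   6   7   7   8   8   8

1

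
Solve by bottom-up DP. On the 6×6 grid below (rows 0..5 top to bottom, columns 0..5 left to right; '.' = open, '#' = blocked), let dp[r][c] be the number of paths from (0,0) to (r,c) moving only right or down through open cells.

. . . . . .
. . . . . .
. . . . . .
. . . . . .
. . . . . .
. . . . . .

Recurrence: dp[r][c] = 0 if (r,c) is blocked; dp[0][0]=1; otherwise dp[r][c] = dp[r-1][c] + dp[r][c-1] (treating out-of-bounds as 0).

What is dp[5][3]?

56

r\c   0   1   2   3   4   5
  0   1   1   1   1   1   1
  1   1   2   3   4   5   6
  2   1   3   6  10  15  21
  3   1   4  10  20  35  56
  4   1   5  15  35  70 126
  5   1   6  21  56 126 252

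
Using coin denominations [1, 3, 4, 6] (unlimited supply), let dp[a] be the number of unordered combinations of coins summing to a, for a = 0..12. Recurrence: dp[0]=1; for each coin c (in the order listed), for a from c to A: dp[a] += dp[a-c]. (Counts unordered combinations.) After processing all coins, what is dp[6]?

after  coin     0     1     2     3     4     5     6     7     8     9    10    11    12
          1     1     1     1     1     1     1     1     1     1     1     1     1     1
          3     1     1     1     2     2     2     3     3     3     4     4     4     5
          4     1     1     1     2     3     3     4     5     6     7     8     9    11
          6     1     1     1     2     3     3     5     6     7     9    11    12    16

5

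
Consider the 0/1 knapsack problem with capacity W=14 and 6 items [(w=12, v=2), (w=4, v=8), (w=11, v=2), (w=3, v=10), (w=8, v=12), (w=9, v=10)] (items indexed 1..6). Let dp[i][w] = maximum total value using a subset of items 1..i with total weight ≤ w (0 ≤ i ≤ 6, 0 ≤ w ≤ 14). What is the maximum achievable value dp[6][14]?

i\w   0   1   2   3   4   5   6   7   8   9  10  11  12  13  14
  0   0   0   0   0   0   0   0   0   0   0   0   0   0   0   0
  1   0   0   0   0   0   0   0   0   0   0   0   0   2   2   2
  2   0   0   0   0   8   8   8   8   8   8   8   8   8   8   8
  3   0   0   0   0   8   8   8   8   8   8   8   8   8   8   8
  4   0   0   0  10  10  10  10  18  18  18  18  18  18  18  18
  5   0   0   0  10  10  10  10  18  18  18  18  22  22  22  22
  6   0   0   0  10  10  10  10  18  18  18  18  22  22  22  22

22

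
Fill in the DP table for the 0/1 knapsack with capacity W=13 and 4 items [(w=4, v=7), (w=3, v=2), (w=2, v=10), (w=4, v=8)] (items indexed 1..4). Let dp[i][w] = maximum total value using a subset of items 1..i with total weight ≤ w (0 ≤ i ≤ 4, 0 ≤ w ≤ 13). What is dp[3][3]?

i\w   0   1   2   3   4   5   6   7   8   9  10  11  12  13
  0   0   0   0   0   0   0   0   0   0   0   0   0   0   0
  1   0   0   0   0   7   7   7   7   7   7   7   7   7   7
  2   0   0   0   2   7   7   7   9   9   9   9   9   9   9
  3   0   0  10  10  10  12  17  17  17  19  19  19  19  19
  4   0   0  10  10  10  12  18  18  18  20  25  25  25  27

10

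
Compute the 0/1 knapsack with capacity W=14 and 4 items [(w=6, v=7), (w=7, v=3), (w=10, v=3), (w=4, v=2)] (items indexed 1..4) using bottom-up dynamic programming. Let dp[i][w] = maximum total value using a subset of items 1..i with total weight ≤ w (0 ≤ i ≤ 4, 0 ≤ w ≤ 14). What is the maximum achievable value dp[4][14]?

10

i\w   0   1   2   3   4   5   6   7   8   9  10  11  12  13  14
  0   0   0   0   0   0   0   0   0   0   0   0   0   0   0   0
  1   0   0   0   0   0   0   7   7   7   7   7   7   7   7   7
  2   0   0   0   0   0   0   7   7   7   7   7   7   7  10  10
  3   0   0   0   0   0   0   7   7   7   7   7   7   7  10  10
  4   0   0   0   0   2   2   7   7   7   7   9   9   9  10  10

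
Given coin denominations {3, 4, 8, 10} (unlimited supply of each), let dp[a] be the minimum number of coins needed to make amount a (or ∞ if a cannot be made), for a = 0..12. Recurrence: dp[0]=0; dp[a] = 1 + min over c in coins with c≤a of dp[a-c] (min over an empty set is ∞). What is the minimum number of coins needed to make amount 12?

 a  0  1  2  3  4  5  6  7  8  9 10 11 12
dp  0  -  -  1  1  -  2  2  1  3  1  2  2
(- denotes ∞ / unreachable)

2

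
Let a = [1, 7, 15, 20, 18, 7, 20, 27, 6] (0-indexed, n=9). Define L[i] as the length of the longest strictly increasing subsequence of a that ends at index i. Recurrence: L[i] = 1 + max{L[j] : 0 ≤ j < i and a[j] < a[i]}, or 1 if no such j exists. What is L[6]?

5

   i    0    1    2    3    4    5    6    7    8
a[i]    1    7   15   20   18    7   20   27    6
L[i]    1    2    3    4    4    2    5    6    2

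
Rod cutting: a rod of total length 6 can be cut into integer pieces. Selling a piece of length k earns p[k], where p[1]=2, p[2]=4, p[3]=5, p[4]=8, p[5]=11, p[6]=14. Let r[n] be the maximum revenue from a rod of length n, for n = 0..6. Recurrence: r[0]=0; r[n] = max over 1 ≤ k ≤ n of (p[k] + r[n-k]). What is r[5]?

   n    0    1    2    3    4    5    6
r[n]    0    2    4    6    8   11   14

11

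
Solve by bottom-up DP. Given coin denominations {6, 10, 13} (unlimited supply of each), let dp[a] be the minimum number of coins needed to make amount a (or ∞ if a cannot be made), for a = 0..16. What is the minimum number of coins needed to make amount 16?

 a  0  1  2  3  4  5  6  7  8  9 10 11 12 13 14 15 16
dp  0  -  -  -  -  -  1  -  -  -  1  -  2  1  -  -  2
(- denotes ∞ / unreachable)

2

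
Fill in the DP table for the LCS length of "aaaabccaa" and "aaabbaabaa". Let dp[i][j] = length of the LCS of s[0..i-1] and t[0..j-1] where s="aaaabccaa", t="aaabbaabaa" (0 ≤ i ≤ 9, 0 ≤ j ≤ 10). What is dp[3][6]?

   ''  a  a  a  b  b  a  a  b  a  a
''  0  0  0  0  0  0  0  0  0  0  0
 a  0  1  1  1  1  1  1  1  1  1  1
 a  0  1  2  2  2  2  2  2  2  2  2
 a  0  1  2  3  3  3  3  3  3  3  3
 a  0  1  2  3  3  3  4  4  4  4  4
 b  0  1  2  3  4  4  4  4  5  5  5
 c  0  1  2  3  4  4  4  4  5  5  5
 c  0  1  2  3  4  4  4  4  5  5  5
 a  0  1  2  3  4  4  5  5  5  6  6
 a  0  1  2  3  4  4  5  6  6  6  7

3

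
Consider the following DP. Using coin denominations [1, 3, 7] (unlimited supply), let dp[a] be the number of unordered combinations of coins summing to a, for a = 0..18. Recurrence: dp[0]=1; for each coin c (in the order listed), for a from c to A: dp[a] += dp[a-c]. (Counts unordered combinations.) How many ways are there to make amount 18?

13

after  coin     0     1     2     3     4     5     6     7     8     9    10    11    12    13    14    15    16    17    18
          1     1     1     1     1     1     1     1     1     1     1     1     1     1     1     1     1     1     1     1
          3     1     1     1     2     2     2     3     3     3     4     4     4     5     5     5     6     6     6     7
          7     1     1     1     2     2     2     3     4     4     5     6     6     7     8     9    10    11    12    13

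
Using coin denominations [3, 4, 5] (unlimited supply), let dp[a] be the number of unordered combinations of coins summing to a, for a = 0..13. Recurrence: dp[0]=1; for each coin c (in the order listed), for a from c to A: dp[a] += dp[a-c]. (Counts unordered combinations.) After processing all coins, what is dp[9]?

after  coin     0     1     2     3     4     5     6     7     8     9    10    11    12    13
          3     1     0     0     1     0     0     1     0     0     1     0     0     1     0
          4     1     0     0     1     1     0     1     1     1     1     1     1     2     1
          5     1     0     0     1     1     1     1     1     2     2     2     2     3     3

2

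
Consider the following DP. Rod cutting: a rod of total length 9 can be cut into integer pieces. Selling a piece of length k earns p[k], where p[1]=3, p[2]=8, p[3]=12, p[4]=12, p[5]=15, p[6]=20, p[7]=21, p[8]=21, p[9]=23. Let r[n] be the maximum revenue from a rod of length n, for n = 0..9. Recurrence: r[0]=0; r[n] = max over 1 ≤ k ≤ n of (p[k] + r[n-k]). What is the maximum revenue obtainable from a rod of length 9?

36

   n    0    1    2    3    4    5    6    7    8    9
r[n]    0    3    8   12   16   20   24   28   32   36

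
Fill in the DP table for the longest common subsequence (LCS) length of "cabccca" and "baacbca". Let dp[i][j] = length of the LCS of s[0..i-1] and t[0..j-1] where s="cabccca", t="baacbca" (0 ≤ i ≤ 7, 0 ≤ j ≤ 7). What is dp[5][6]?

   ''  b  a  a  c  b  c  a
''  0  0  0  0  0  0  0  0
 c  0  0  0  0  1  1  1  1
 a  0  0  1  1  1  1  1  2
 b  0  1  1  1  1  2  2  2
 c  0  1  1  1  2  2  3  3
 c  0  1  1  1  2  2  3  3
 c  0  1  1  1  2  2  3  3
 a  0  1  2  2  2  2  3  4

3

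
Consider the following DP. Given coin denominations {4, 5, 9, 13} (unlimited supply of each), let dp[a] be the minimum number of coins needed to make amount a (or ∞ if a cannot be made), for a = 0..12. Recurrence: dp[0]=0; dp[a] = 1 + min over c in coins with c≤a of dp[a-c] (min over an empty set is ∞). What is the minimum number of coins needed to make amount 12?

 a  0  1  2  3  4  5  6  7  8  9 10 11 12
dp  0  -  -  -  1  1  -  -  2  1  2  -  3
(- denotes ∞ / unreachable)

3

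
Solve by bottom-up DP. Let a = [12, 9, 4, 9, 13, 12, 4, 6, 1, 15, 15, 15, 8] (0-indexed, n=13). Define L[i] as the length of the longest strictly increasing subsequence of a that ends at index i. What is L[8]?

1

   i    0    1    2    3    4    5    6    7    8    9   10   11   12
a[i]   12    9    4    9   13   12    4    6    1   15   15   15    8
L[i]    1    1    1    2    3    3    1    2    1    4    4    4    3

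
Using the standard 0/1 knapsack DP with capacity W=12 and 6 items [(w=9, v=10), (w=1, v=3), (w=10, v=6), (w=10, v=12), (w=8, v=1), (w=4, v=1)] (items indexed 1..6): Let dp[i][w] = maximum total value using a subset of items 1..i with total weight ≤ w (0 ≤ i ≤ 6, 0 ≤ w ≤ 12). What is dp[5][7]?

3

i\w   0   1   2   3   4   5   6   7   8   9  10  11  12
  0   0   0   0   0   0   0   0   0   0   0   0   0   0
  1   0   0   0   0   0   0   0   0   0  10  10  10  10
  2   0   3   3   3   3   3   3   3   3  10  13  13  13
  3   0   3   3   3   3   3   3   3   3  10  13  13  13
  4   0   3   3   3   3   3   3   3   3  10  13  15  15
  5   0   3   3   3   3   3   3   3   3  10  13  15  15
  6   0   3   3   3   3   4   4   4   4  10  13  15  15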